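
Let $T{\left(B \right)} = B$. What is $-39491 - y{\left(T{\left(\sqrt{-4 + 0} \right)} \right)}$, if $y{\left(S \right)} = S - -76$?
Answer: $-39567 - 2 i \approx -39567.0 - 2.0 i$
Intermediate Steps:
$y{\left(S \right)} = 76 + S$ ($y{\left(S \right)} = S + 76 = 76 + S$)
$-39491 - y{\left(T{\left(\sqrt{-4 + 0} \right)} \right)} = -39491 - \left(76 + \sqrt{-4 + 0}\right) = -39491 - \left(76 + \sqrt{-4}\right) = -39491 - \left(76 + 2 i\right) = -39567 - 2 i$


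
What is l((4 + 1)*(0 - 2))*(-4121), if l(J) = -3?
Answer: 12363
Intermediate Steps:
l((4 + 1)*(0 - 2))*(-4121) = -3*(-4121) = 12363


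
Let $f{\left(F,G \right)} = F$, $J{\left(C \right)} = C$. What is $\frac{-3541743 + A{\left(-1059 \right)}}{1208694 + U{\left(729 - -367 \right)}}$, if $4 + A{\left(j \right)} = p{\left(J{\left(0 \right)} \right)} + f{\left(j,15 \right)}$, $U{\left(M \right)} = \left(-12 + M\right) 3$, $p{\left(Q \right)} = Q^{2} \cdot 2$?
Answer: $- \frac{1771403}{605973} \approx -2.9232$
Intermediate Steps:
$p{\left(Q \right)} = 2 Q^{2}$
$U{\left(M \right)} = -36 + 3 M$
$A{\left(j \right)} = -4 + j$ ($A{\left(j \right)} = -4 + \left(2 \cdot 0^{2} + j\right) = -4 + \left(2 \cdot 0 + j\right) = -4 + \left(0 + j\right) = -4 + j$)
$\frac{-3541743 + A{\left(-1059 \right)}}{1208694 + U{\left(729 - -367 \right)}} = \frac{-3541743 - 1063}{1208694 - \left(36 - 3 \left(729 - -367\right)\right)} = \frac{-3541743 - 1063}{1208694 - \left(36 - 3 \left(729 + 367\right)\right)} = - \frac{3542806}{1208694 + \left(-36 + 3 \cdot 1096\right)} = - \frac{3542806}{1208694 + \left(-36 + 3288\right)} = - \frac{3542806}{1208694 + 3252} = - \frac{3542806}{1211946} = \left(-3542806\right) \frac{1}{1211946} = - \frac{1771403}{605973}$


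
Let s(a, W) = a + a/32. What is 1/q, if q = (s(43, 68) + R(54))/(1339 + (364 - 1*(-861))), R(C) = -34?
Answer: 82048/331 ≈ 247.88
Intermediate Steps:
s(a, W) = 33*a/32 (s(a, W) = a + a*(1/32) = a + a/32 = 33*a/32)
q = 331/82048 (q = ((33/32)*43 - 34)/(1339 + (364 - 1*(-861))) = (1419/32 - 34)/(1339 + (364 + 861)) = 331/(32*(1339 + 1225)) = (331/32)/2564 = (331/32)*(1/2564) = 331/82048 ≈ 0.0040342)
1/q = 1/(331/82048) = 82048/331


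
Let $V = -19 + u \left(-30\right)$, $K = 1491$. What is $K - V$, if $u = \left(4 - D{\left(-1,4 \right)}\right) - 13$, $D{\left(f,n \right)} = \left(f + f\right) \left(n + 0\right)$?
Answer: $1480$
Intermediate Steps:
$D{\left(f,n \right)} = 2 f n$
$u = -1$ ($u = \left(4 - 2 \left(-1\right) 4\right) - 13 = \left(4 - -8\right) - 13 = \left(4 + 8\right) - 13 = 12 - 13 = -1$)
$V = 11$ ($V = -19 - -30 = -19 + 30 = 11$)
$K - V = 1491 - 11 = 1480$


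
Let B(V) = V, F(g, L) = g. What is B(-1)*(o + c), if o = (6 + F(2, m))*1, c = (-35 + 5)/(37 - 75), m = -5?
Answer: -167/19 ≈ -8.7895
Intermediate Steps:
c = 15/19 (c = -30/(-38) = -30*(-1/38) = 15/19 ≈ 0.78947)
o = 8 (o = (6 + 2)*1 = 8*1 = 8)
B(-1)*(o + c) = -(8 + 15/19) = -1*167/19 = -167/19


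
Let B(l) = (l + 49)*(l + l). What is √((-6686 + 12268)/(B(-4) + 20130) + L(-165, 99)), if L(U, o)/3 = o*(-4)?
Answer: I*√116055722265/9885 ≈ 34.463*I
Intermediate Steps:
L(U, o) = -12*o (L(U, o) = 3*(o*(-4)) = 3*(-4*o) = -12*o)
B(l) = 2*l*(49 + l) (B(l) = (49 + l)*(2*l) = 2*l*(49 + l))
√((-6686 + 12268)/(B(-4) + 20130) + L(-165, 99)) = √((-6686 + 12268)/(2*(-4)*(49 - 4) + 20130) - 12*99) = √(5582/(2*(-4)*45 + 20130) - 1188) = √(5582/(-360 + 20130) - 1188) = √(5582/19770 - 1188) = √(5582*(1/19770) - 1188) = √(2791/9885 - 1188) = √(-11740589/9885) = I*√116055722265/9885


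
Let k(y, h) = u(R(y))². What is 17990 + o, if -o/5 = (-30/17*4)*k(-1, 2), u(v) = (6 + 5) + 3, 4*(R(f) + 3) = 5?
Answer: 423430/17 ≈ 24908.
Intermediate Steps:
R(f) = -7/4 (R(f) = -3 + (¼)*5 = -3 + 5/4 = -7/4)
u(v) = 14 (u(v) = 11 + 3 = 14)
k(y, h) = 196 (k(y, h) = 14² = 196)
o = 117600/17 (o = -5*-30/17*4*196 = -5*-30*1/17*4*196 = -5*(-30/17*4)*196 = -(-600)*196/17 = -5*(-23520/17) = 117600/17 ≈ 6917.6)
17990 + o = 17990 + 117600/17 = 423430/17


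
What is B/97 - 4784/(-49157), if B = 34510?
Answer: 1696872118/4768229 ≈ 355.87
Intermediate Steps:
B/97 - 4784/(-49157) = 34510/97 - 4784/(-49157) = 34510*(1/97) - 4784*(-1/49157) = 34510/97 + 4784/49157 = 1696872118/4768229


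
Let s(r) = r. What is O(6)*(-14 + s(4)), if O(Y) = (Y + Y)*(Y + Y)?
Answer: -1440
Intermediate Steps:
O(Y) = 4*Y² (O(Y) = (2*Y)*(2*Y) = 4*Y²)
O(6)*(-14 + s(4)) = (4*6²)*(-14 + 4) = (4*36)*(-10) = 144*(-10) = -1440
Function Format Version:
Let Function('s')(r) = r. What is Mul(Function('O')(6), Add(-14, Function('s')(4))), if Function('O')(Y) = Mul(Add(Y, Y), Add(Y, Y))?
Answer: -1440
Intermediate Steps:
Function('O')(Y) = Mul(4, Pow(Y, 2)) (Function('O')(Y) = Mul(Mul(2, Y), Mul(2, Y)) = Mul(4, Pow(Y, 2)))
Mul(Function('O')(6), Add(-14, Function('s')(4))) = Mul(Mul(4, Pow(6, 2)), Add(-14, 4)) = Mul(Mul(4, 36), -10) = Mul(144, -10) = -1440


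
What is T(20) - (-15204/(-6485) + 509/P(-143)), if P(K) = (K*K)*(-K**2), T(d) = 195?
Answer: 522438980903836/2711777982485 ≈ 192.66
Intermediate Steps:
P(K) = -K**4 (P(K) = K**2*(-K**2) = -K**4)
T(20) - (-15204/(-6485) + 509/P(-143)) = 195 - (-15204/(-6485) + 509/((-1*(-143)**4))) = 195 - (-15204*(-1/6485) + 509/((-1*418161601))) = 195 - (15204/6485 + 509/(-418161601)) = 195 - (15204/6485 + 509*(-1/418161601)) = 195 - (15204/6485 - 509/418161601) = 195 - 1*6357725680739/2711777982485 = 195 - 6357725680739/2711777982485 = 522438980903836/2711777982485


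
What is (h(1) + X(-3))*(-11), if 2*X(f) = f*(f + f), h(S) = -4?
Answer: -55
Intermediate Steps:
X(f) = f² (X(f) = (f*(f + f))/2 = (f*(2*f))/2 = (2*f²)/2 = f²)
(h(1) + X(-3))*(-11) = (-4 + (-3)²)*(-11) = (-4 + 9)*(-11) = 5*(-11) = -55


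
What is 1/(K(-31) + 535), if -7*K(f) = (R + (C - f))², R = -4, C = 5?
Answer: 7/2721 ≈ 0.0025726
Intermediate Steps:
K(f) = -(1 - f)²/7 (K(f) = -(-4 + (5 - f))²/7 = -(1 - f)²/7)
1/(K(-31) + 535) = 1/(-(-1 - 31)²/7 + 535) = 1/(-⅐*(-32)² + 535) = 1/(-⅐*1024 + 535) = 1/(-1024/7 + 535) = 1/(2721/7) = 7/2721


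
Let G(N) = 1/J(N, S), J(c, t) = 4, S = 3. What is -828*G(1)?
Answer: -207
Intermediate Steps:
G(N) = 1/4
-828*G(1) = -828*1/4 = -207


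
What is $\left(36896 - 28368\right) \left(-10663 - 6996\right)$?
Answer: $-150595952$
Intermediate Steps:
$\left(36896 - 28368\right) \left(-10663 - 6996\right) = 8528 \left(-17659\right) = -150595952$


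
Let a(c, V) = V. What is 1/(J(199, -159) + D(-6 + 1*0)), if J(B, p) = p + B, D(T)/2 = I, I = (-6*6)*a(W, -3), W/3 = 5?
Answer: 1/256 ≈ 0.0039063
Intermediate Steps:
W = 15 (W = 3*5 = 15)
I = 108 (I = -6*6*(-3) = -36*(-3) = 108)
D(T) = 216 (D(T) = 2*108 = 216)
J(B, p) = B + p
1/(J(199, -159) + D(-6 + 1*0)) = 1/((199 - 159) + 216) = 1/(40 + 216) = 1/256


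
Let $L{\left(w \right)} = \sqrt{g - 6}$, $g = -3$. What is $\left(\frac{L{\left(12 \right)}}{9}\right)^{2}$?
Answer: $- \frac{1}{9} \approx -0.11111$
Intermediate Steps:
$L{\left(w \right)} = 3 i$ ($L{\left(w \right)} = \sqrt{-3 - 6} = \sqrt{-9} = 3 i$)
$\left(\frac{L{\left(12 \right)}}{9}\right)^{2} = \left(\frac{3 i}{9}\right)^{2} = \left(3 i \frac{1}{9}\right)^{2} = \left(\frac{i}{3}\right)^{2} = - \frac{1}{9}$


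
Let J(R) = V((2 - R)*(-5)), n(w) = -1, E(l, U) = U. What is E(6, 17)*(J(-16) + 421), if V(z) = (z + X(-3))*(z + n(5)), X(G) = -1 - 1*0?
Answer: 147934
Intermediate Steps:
X(G) = -1 (X(G) = -1 + 0 = -1)
V(z) = (-1 + z)**2 (V(z) = (z - 1)*(z - 1) = (-1 + z)*(-1 + z) = (-1 + z)**2)
J(R) = 21 + (-10 + 5*R)**2 - 10*R (J(R) = 1 + ((2 - R)*(-5))**2 - 2*(2 - R)*(-5) = 1 + (-10 + 5*R)**2 - 2*(-10 + 5*R) = 1 + (-10 + 5*R)**2 + (20 - 10*R) = 21 + (-10 + 5*R)**2 - 10*R)
E(6, 17)*(J(-16) + 421) = 17*((121 - 110*(-16) + 25*(-16)**2) + 421) = 17*((121 + 1760 + 25*256) + 421) = 17*((121 + 1760 + 6400) + 421) = 17*(8281 + 421) = 17*8702 = 147934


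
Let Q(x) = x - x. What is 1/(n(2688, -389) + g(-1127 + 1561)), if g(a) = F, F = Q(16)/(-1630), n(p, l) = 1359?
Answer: 1/1359 ≈ 0.00073584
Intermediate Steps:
Q(x) = 0
F = 0 (F = 0/(-1630) = 0*(-1/1630) = 0)
g(a) = 0
1/(n(2688, -389) + g(-1127 + 1561)) = 1/(1359 + 0) = 1/1359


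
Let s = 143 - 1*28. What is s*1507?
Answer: 173305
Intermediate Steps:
s = 115 (s = 143 - 28 = 115)
s*1507 = 115*1507 = 173305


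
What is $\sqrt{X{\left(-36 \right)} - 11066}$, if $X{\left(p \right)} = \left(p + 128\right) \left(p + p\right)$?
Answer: $i \sqrt{17690} \approx 133.0 i$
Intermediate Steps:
$X{\left(p \right)} = 2 p \left(128 + p\right)$ ($X{\left(p \right)} = \left(128 + p\right) 2 p = 2 p \left(128 + p\right)$)
$\sqrt{X{\left(-36 \right)} - 11066} = \sqrt{2 \left(-36\right) \left(128 - 36\right) - 11066} = \sqrt{2 \left(-36\right) 92 - 11066} = \sqrt{-6624 - 11066} = \sqrt{-17690} = i \sqrt{17690}$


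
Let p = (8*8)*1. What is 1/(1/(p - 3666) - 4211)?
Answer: -3602/15168023 ≈ -0.00023747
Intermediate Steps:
p = 64 (p = 64*1 = 64)
1/(1/(p - 3666) - 4211) = 1/(1/(64 - 3666) - 4211) = 1/(1/(-3602) - 4211) = 1/(-1/3602 - 4211) = 1/(-15168023/3602) = -3602/15168023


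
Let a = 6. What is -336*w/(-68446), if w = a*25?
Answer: 3600/4889 ≈ 0.73635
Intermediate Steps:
w = 150 (w = 6*25 = 150)
-336*w/(-68446) = -336*150/(-68446) = -50400*(-1/68446) = 3600/4889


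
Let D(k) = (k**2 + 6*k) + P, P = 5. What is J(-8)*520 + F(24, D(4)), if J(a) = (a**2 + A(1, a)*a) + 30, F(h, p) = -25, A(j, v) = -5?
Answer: 69655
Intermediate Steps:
D(k) = 5 + k**2 + 6*k (D(k) = (k**2 + 6*k) + 5 = 5 + k**2 + 6*k)
J(a) = 30 + a**2 - 5*a (J(a) = (a**2 - 5*a) + 30 = 30 + a**2 - 5*a)
J(-8)*520 + F(24, D(4)) = (30 + (-8)**2 - 5*(-8))*520 - 25 = (30 + 64 + 40)*520 - 25 = 134*520 - 25 = 69680 - 25 = 69655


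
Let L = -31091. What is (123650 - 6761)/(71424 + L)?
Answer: 116889/40333 ≈ 2.8981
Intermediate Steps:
(123650 - 6761)/(71424 + L) = (123650 - 6761)/(71424 - 31091) = 116889/40333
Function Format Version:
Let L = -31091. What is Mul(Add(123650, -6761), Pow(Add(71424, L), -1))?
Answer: Rational(116889, 40333) ≈ 2.8981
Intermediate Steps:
Mul(Add(123650, -6761), Pow(Add(71424, L), -1)) = Mul(Add(123650, -6761), Pow(Add(71424, -31091), -1)) = Mul(116889, Pow(40333, -1)) = Mul(116889, Rational(1, 40333)) = Rational(116889, 40333)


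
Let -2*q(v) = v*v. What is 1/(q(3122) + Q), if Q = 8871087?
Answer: 1/3997645 ≈ 2.5015e-7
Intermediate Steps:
q(v) = -v**2/2 (q(v) = -v*v/2 = -v**2/2)
1/(q(3122) + Q) = 1/(-1/2*3122**2 + 8871087) = 1/(-1/2*9746884 + 8871087) = 1/(-4873442 + 8871087) = 1/3997645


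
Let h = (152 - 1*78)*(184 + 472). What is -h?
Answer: -48544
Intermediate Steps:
h = 48544 (h = (152 - 78)*656 = 74*656 = 48544)
-h = -1*48544 = -48544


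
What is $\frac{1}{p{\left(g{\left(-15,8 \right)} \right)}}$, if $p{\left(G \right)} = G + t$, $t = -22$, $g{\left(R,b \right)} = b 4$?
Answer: $\frac{1}{10} \approx 0.1$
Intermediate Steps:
$g{\left(R,b \right)} = 4 b$
$p{\left(G \right)} = -22 + G$ ($p{\left(G \right)} = G - 22 = -22 + G$)
$\frac{1}{p{\left(g{\left(-15,8 \right)} \right)}} = \frac{1}{-22 + 4 \cdot 8} = \frac{1}{-22 + 32} = \frac{1}{10}$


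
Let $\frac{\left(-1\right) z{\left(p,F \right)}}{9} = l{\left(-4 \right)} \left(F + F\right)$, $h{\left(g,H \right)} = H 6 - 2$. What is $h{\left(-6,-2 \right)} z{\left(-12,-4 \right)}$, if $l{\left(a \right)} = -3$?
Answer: $3024$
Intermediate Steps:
$h{\left(g,H \right)} = -2 + 6 H$ ($h{\left(g,H \right)} = 6 H - 2 = -2 + 6 H$)
$z{\left(p,F \right)} = 54 F$ ($z{\left(p,F \right)} = - 9 \left(- 3 \left(F + F\right)\right) = - 9 \left(- 3 \cdot 2 F\right) = - 9 \left(- 6 F\right) = 54 F$)
$h{\left(-6,-2 \right)} z{\left(-12,-4 \right)} = \left(-2 + 6 \left(-2\right)\right) 54 \left(-4\right) = \left(-2 - 12\right) \left(-216\right) = \left(-14\right) \left(-216\right) = 3024$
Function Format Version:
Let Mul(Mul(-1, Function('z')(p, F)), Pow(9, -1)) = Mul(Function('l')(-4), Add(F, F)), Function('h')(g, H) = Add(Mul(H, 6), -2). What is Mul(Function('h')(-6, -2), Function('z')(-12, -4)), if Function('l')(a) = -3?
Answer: 3024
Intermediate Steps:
Function('h')(g, H) = Add(-2, Mul(6, H)) (Function('h')(g, H) = Add(Mul(6, H), -2) = Add(-2, Mul(6, H)))
Function('z')(p, F) = Mul(54, F) (Function('z')(p, F) = Mul(-9, Mul(-3, Add(F, F))) = Mul(-9, Mul(-3, Mul(2, F))) = Mul(-9, Mul(-6, F)) = Mul(54, F))
Mul(Function('h')(-6, -2), Function('z')(-12, -4)) = Mul(Add(-2, Mul(6, -2)), Mul(54, -4)) = Mul(Add(-2, -12), -216) = Mul(-14, -216) = 3024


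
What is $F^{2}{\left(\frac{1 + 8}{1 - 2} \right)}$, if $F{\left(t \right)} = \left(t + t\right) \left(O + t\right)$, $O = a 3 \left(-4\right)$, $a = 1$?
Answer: $142884$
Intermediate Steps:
$O = -12$ ($O = 1 \cdot 3 \left(-4\right) = 3 \left(-4\right) = -12$)
$F{\left(t \right)} = 2 t \left(-12 + t\right)$ ($F{\left(t \right)} = \left(t + t\right) \left(-12 + t\right) = 2 t \left(-12 + t\right)$)
$F^{2}{\left(\frac{1 + 8}{1 - 2} \right)} = \left(2 \frac{1 + 8}{1 - 2} \left(-12 + \frac{1 + 8}{1 - 2}\right)\right)^{2} = \left(2 \frac{9}{-1} \left(-12 + \frac{9}{-1}\right)\right)^{2} = \left(2 \cdot 9 \left(-1\right) \left(-12 + 9 \left(-1\right)\right)\right)^{2} = \left(2 \left(-9\right) \left(-12 - 9\right)\right)^{2} = \left(2 \left(-9\right) \left(-21\right)\right)^{2} = 378^{2} = 142884$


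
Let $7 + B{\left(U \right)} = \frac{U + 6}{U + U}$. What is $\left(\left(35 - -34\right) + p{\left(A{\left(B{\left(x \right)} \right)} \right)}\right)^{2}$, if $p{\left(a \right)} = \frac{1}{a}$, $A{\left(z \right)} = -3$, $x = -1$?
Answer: $\frac{42436}{9} \approx 4715.1$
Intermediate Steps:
$B{\left(U \right)} = -7 + \frac{6 + U}{2 U}$ ($B{\left(U \right)} = -7 + \frac{U + 6}{U + U} = -7 + \frac{6 + U}{2 U}$)
$\left(\left(35 - -34\right) + p{\left(A{\left(B{\left(x \right)} \right)} \right)}\right)^{2} = \left(\left(35 - -34\right) + \frac{1}{-3}\right)^{2} = \left(\left(35 + 34\right) - \frac{1}{3}\right)^{2} = \left(69 - \frac{1}{3}\right)^{2} = \left(\frac{206}{3}\right)^{2} = \frac{42436}{9}$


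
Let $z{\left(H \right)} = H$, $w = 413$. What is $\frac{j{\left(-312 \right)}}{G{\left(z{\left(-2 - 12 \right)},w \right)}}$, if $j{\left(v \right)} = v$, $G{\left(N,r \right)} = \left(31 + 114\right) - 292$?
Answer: $\frac{104}{49} \approx 2.1224$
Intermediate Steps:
$G{\left(N,r \right)} = -147$ ($G{\left(N,r \right)} = 145 - 292 = -147$)
$\frac{j{\left(-312 \right)}}{G{\left(z{\left(-2 - 12 \right)},w \right)}} = - \frac{312}{-147} = \left(-312\right) \left(- \frac{1}{147}\right) = \frac{104}{49}$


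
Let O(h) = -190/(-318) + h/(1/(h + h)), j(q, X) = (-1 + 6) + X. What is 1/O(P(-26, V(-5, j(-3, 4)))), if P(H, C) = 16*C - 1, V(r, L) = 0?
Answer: 159/413 ≈ 0.38499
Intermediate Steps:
j(q, X) = 5 + X
P(H, C) = -1 + 16*C
O(h) = 95/159 + 2*h**2 (O(h) = -190*(-1/318) + h/(1/(2*h)) = 95/159 + h/((1/(2*h))) = 95/159 + h*(2*h) = 95/159 + 2*h**2)
1/O(P(-26, V(-5, j(-3, 4)))) = 1/(95/159 + 2*(-1 + 16*0)**2) = 1/(95/159 + 2*(-1 + 0)**2) = 1/(95/159 + 2*(-1)**2) = 1/(95/159 + 2*1) = 1/(95/159 + 2) = 1/(413/159) = 159/413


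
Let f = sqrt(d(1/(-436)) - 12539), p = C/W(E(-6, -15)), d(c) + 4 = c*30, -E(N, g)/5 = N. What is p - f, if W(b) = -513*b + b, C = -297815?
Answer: 59563/3072 - 3*I*sqrt(66232978)/218 ≈ 19.389 - 112.0*I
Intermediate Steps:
E(N, g) = -5*N
d(c) = -4 + 30*c (d(c) = -4 + c*30 = -4 + 30*c)
W(b) = -512*b
p = 59563/3072 (p = -297815/((-(-2560)*(-6))) = -297815/((-512*30)) = -297815/(-15360) = -297815*(-1/15360) = 59563/3072 ≈ 19.389)
f = 3*I*sqrt(66232978)/218 (f = sqrt((-4 + 30/(-436)) - 12539) = sqrt((-4 + 30*(-1/436)) - 12539) = sqrt((-4 - 15/218) - 12539) = sqrt(-887/218 - 12539) = sqrt(-2734389/218) = 3*I*sqrt(66232978)/218 ≈ 112.0*I)
p - f = 59563/3072 - 3*I*sqrt(66232978)/218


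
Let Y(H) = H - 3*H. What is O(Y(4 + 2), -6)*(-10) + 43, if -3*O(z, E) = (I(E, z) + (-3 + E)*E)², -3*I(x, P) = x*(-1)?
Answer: 27169/3 ≈ 9056.3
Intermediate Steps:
I(x, P) = x/3 (I(x, P) = -x*(-1)/3 = -(-1)*x/3 = x/3)
Y(H) = -2*H
O(z, E) = -(E/3 + E*(-3 + E))²/3 (O(z, E) = -(E/3 + (-3 + E)*E)²/3 = -(E/3 + E*(-3 + E))²/3)
O(Y(4 + 2), -6)*(-10) + 43 = -1/27*(-6)²*(-8 + 3*(-6))²*(-10) + 43 = -1/27*36*(-8 - 18)²*(-10) + 43 = -1/27*36*(-26)²*(-10) + 43 = -1/27*36*676*(-10) + 43 = -2704/3*(-10) + 43 = 27040/3 + 43 = 27169/3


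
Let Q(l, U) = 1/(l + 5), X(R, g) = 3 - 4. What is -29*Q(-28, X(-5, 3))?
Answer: 29/23 ≈ 1.2609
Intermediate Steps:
X(R, g) = -1
Q(l, U) = 1/(5 + l)
-29*Q(-28, X(-5, 3)) = -29/(5 - 28) = -29/(-23) = -29*(-1/23) = 29/23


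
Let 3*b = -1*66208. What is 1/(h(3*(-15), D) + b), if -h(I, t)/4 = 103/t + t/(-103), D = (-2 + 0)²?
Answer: -309/6851203 ≈ -4.5102e-5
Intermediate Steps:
b = -66208/3 (b = (-1*66208)/3 = (⅓)*(-66208) = -66208/3 ≈ -22069.)
D = 4 (D = (-2)² = 4)
h(I, t) = -412/t + 4*t/103 (h(I, t) = -4*(103/t + t/(-103)) = -4*(103/t + t*(-1/103)) = -4*(103/t - t/103) = -412/t + 4*t/103)
1/(h(3*(-15), D) + b) = 1/((-412/4 + (4/103)*4) - 66208/3) = 1/((-412*¼ + 16/103) - 66208/3) = 1/((-103 + 16/103) - 66208/3) = 1/(-10593/103 - 66208/3) = 1/(-6851203/309) = -309/6851203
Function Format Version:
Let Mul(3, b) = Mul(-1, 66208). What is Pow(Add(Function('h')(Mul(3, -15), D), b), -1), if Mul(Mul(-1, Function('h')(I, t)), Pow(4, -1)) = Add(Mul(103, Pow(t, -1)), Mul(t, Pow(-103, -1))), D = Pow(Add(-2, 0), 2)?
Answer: Rational(-309, 6851203) ≈ -4.5102e-5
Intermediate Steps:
b = Rational(-66208, 3) (b = Mul(Rational(1, 3), Mul(-1, 66208)) = Mul(Rational(1, 3), -66208) = Rational(-66208, 3) ≈ -22069.)
D = 4 (D = Pow(-2, 2) = 4)
Function('h')(I, t) = Add(Mul(-412, Pow(t, -1)), Mul(Rational(4, 103), t)) (Function('h')(I, t) = Mul(-4, Add(Mul(103, Pow(t, -1)), Mul(t, Pow(-103, -1)))) = Mul(-4, Add(Mul(103, Pow(t, -1)), Mul(t, Rational(-1, 103)))) = Mul(-4, Add(Mul(103, Pow(t, -1)), Mul(Rational(-1, 103), t))) = Add(Mul(-412, Pow(t, -1)), Mul(Rational(4, 103), t)))
Pow(Add(Function('h')(Mul(3, -15), D), b), -1) = Pow(Add(Add(Mul(-412, Pow(4, -1)), Mul(Rational(4, 103), 4)), Rational(-66208, 3)), -1) = Pow(Add(Add(Mul(-412, Rational(1, 4)), Rational(16, 103)), Rational(-66208, 3)), -1) = Pow(Add(Add(-103, Rational(16, 103)), Rational(-66208, 3)), -1) = Pow(Add(Rational(-10593, 103), Rational(-66208, 3)), -1) = Pow(Rational(-6851203, 309), -1) = Rational(-309, 6851203)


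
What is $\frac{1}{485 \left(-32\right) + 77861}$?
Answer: $\frac{1}{62341} \approx 1.6041 \cdot 10^{-5}$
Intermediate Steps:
$\frac{1}{485 \left(-32\right) + 77861} = \frac{1}{-15520 + 77861} = \frac{1}{62341}$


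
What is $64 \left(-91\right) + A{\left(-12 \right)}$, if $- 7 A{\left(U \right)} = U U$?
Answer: $- \frac{40912}{7} \approx -5844.6$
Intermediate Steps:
$A{\left(U \right)} = - \frac{U^{2}}{7}$ ($A{\left(U \right)} = - \frac{U U}{7} = - \frac{U^{2}}{7}$)
$64 \left(-91\right) + A{\left(-12 \right)} = 64 \left(-91\right) - \frac{\left(-12\right)^{2}}{7} = -5824 - \frac{144}{7} = - \frac{40912}{7}$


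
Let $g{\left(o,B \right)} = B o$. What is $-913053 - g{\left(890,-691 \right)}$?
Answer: $-298063$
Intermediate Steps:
$-913053 - g{\left(890,-691 \right)} = -913053 - \left(-691\right) 890 = -913053 - -614990 = -913053 + 614990 = -298063$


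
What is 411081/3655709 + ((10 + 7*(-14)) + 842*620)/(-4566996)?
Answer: -2558278441/1391300698347 ≈ -0.0018388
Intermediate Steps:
411081/3655709 + ((10 + 7*(-14)) + 842*620)/(-4566996) = 411081*(1/3655709) + ((10 - 98) + 522040)*(-1/4566996) = 411081/3655709 + (-88 + 522040)*(-1/4566996) = 411081/3655709 + 521952*(-1/4566996) = 411081/3655709 - 43496/380583 = -2558278441/1391300698347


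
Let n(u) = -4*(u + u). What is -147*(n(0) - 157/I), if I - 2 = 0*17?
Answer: 23079/2 ≈ 11540.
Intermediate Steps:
n(u) = -8*u
I = 2 (I = 2 + 0*17 = 2 + 0 = 2)
-147*(n(0) - 157/I) = -147*(-8*0 - 157/2) = -147*(0 - 157*½) = -147*(0 - 157/2) = -147*(-157/2) = 23079/2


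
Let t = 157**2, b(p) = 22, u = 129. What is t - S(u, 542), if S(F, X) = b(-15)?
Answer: 24627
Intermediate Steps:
S(F, X) = 22
t = 24649
t - S(u, 542) = 24649 - 1*22 = 24649 - 22 = 24627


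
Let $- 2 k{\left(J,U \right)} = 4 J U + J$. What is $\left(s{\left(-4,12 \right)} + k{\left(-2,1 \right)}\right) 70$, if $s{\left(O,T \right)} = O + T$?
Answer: $910$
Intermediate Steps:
$k{\left(J,U \right)} = - \frac{J}{2} - 2 J U$ ($k{\left(J,U \right)} = - \frac{4 J U + J}{2} = - \frac{J + 4 J U}{2} = - \frac{J}{2} - 2 J U$)
$\left(s{\left(-4,12 \right)} + k{\left(-2,1 \right)}\right) 70 = \left(\left(-4 + 12\right) - - (1 + 4 \cdot 1)\right) 70 = \left(8 - - (1 + 4)\right) 70 = \left(8 - \left(-1\right) 5\right) 70 = \left(8 + 5\right) 70 = 13 \cdot 70 = 910$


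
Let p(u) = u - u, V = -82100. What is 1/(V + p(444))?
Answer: -1/82100 ≈ -1.2180e-5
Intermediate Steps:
p(u) = 0
1/(V + p(444)) = 1/(-82100 + 0) = 1/(-82100) = -1/82100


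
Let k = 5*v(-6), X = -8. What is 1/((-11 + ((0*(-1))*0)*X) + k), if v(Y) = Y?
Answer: -1/41 ≈ -0.024390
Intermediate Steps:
k = -30 (k = 5*(-6) = -30)
1/((-11 + ((0*(-1))*0)*X) + k) = 1/((-11 + ((0*(-1))*0)*(-8)) - 30) = 1/((-11 + (0*0)*(-8)) - 30) = 1/((-11 + 0*(-8)) - 30) = 1/((-11 + 0) - 30) = 1/(-11 - 30) = 1/(-41) = -1/41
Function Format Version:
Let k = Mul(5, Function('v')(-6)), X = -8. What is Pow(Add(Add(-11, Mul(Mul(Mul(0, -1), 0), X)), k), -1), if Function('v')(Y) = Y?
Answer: Rational(-1, 41) ≈ -0.024390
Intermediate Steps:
k = -30 (k = Mul(5, -6) = -30)
Pow(Add(Add(-11, Mul(Mul(Mul(0, -1), 0), X)), k), -1) = Pow(Add(Add(-11, Mul(Mul(Mul(0, -1), 0), -8)), -30), -1) = Pow(Add(Add(-11, Mul(Mul(0, 0), -8)), -30), -1) = Pow(Add(Add(-11, Mul(0, -8)), -30), -1) = Pow(Add(Add(-11, 0), -30), -1) = Pow(Add(-11, -30), -1) = Pow(-41, -1) = Rational(-1, 41)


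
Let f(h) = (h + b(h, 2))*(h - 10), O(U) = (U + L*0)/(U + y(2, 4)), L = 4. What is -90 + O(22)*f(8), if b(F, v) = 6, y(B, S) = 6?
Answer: -112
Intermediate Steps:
O(U) = U/(6 + U) (O(U) = (U + 4*0)/(U + 6) = (U + 0)/(6 + U) = U/(6 + U))
f(h) = (-10 + h)*(6 + h) (f(h) = (h + 6)*(h - 10) = (6 + h)*(-10 + h) = (-10 + h)*(6 + h))
-90 + O(22)*f(8) = -90 + (22/(6 + 22))*(-60 + 8² - 4*8) = -90 + (22/28)*(-60 + 64 - 32) = -90 + (22*(1/28))*(-28) = -90 + (11/14)*(-28) = -90 - 22 = -112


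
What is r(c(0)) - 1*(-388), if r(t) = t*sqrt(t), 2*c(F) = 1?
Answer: 388 + sqrt(2)/4 ≈ 388.35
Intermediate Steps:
c(F) = 1/2 (c(F) = (1/2)*1 = 1/2)
r(t) = t**(3/2)
r(c(0)) - 1*(-388) = (1/2)**(3/2) - 1*(-388) = sqrt(2)/4 + 388 = 388 + sqrt(2)/4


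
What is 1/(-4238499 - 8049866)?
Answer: -1/12288365 ≈ -8.1378e-8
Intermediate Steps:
1/(-4238499 - 8049866) = 1/(-12288365) = -1/12288365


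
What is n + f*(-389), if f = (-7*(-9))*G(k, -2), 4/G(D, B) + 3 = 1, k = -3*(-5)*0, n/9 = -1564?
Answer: 34938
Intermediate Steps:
n = -14076 (n = 9*(-1564) = -14076)
k = 0 (k = 15*0 = 0)
G(D, B) = -2 (G(D, B) = 4/(-3 + 1) = 4/(-2) = 4*(-½) = -2)
f = -126 (f = -7*(-9)*(-2) = 63*(-2) = -126)
n + f*(-389) = -14076 - 126*(-389) = -14076 + 49014 = 34938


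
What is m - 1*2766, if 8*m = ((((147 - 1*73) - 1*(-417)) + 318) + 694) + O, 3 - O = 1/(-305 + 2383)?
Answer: -42852517/16624 ≈ -2577.8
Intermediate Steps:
O = 6233/2078 (O = 3 - 1/(-305 + 2383) = 3 - 1/2078 = 6233/2078 ≈ 2.9995)
m = 3129467/16624 (m = (((((147 - 1*73) - 1*(-417)) + 318) + 694) + 6233/2078)/8 = (((((147 - 73) + 417) + 318) + 694) + 6233/2078)/8 = ((((74 + 417) + 318) + 694) + 6233/2078)/8 = (((491 + 318) + 694) + 6233/2078)/8 = ((809 + 694) + 6233/2078)/8 = (1503 + 6233/2078)/8 = (1/8)*(3129467/2078) = 3129467/16624 ≈ 188.25)
m - 1*2766 = 3129467/16624 - 1*2766 = 3129467/16624 - 2766 = -42852517/16624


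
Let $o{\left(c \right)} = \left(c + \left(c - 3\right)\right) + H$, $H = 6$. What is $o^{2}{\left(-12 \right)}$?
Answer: $441$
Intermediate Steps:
$o{\left(c \right)} = 3 + 2 c$ ($o{\left(c \right)} = \left(c + \left(c - 3\right)\right) + 6 = \left(c + \left(-3 + c\right)\right) + 6 = \left(-3 + 2 c\right) + 6 = 3 + 2 c$)
$o^{2}{\left(-12 \right)} = \left(3 + 2 \left(-12\right)\right)^{2} = \left(3 - 24\right)^{2} = \left(-21\right)^{2} = 441$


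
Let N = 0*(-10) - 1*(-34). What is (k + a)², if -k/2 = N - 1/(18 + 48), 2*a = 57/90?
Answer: 1993711801/435600 ≈ 4576.9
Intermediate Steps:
a = 19/60 (a = (57/90)/2 = (57*(1/90))/2 = (½)*(19/30) = 19/60 ≈ 0.31667)
N = 34 (N = 0 + 34 = 34)
k = -2243/33 (k = -2*(34 - 1/(18 + 48)) = -2*(34 - 1/66) = -2*2243/66 = -2243/33 ≈ -67.970)
(k + a)² = (-2243/33 + 19/60)² = (-44651/660)² = 1993711801/435600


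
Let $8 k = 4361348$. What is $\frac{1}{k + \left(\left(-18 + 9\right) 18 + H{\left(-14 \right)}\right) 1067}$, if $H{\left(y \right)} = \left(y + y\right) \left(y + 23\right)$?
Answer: $\frac{2}{206861} \approx 9.6683 \cdot 10^{-6}$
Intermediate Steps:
$k = \frac{1090337}{2}$ ($k = \frac{1}{8} \cdot 4361348 = \frac{1090337}{2} \approx 5.4517 \cdot 10^{5}$)
$H{\left(y \right)} = 2 y \left(23 + y\right)$
$\frac{1}{k + \left(\left(-18 + 9\right) 18 + H{\left(-14 \right)}\right) 1067} = \frac{1}{\frac{1090337}{2} + \left(\left(-18 + 9\right) 18 + 2 \left(-14\right) \left(23 - 14\right)\right) 1067} = \frac{1}{\frac{1090337}{2} + \left(\left(-9\right) 18 + 2 \left(-14\right) 9\right) 1067} = \frac{1}{\frac{1090337}{2} + \left(-162 - 252\right) 1067} = \frac{1}{\frac{1090337}{2} - 441738} = \frac{1}{\frac{206861}{2}} = \frac{2}{206861}$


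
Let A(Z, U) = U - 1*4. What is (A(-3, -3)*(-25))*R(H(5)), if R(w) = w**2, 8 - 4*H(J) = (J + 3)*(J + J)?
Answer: 56700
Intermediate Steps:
A(Z, U) = -4 + U (A(Z, U) = U - 4 = -4 + U)
H(J) = 2 - J*(3 + J)/2 (H(J) = 2 - (J + 3)*(J + J)/4 = 2 - (3 + J)*2*J/4 = 2 - J*(3 + J)/2)
(A(-3, -3)*(-25))*R(H(5)) = ((-4 - 3)*(-25))*(2 - 3/2*5 - 1/2*5**2)**2 = (-7*(-25))*(2 - 15/2 - 1/2*25)**2 = 175*(2 - 15/2 - 25/2)**2 = 175*(-18)**2 = 175*324 = 56700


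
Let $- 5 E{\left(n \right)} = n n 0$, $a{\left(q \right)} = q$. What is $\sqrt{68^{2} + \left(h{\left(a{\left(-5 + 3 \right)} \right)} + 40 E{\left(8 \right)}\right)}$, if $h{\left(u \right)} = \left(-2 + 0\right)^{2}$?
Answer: $2 \sqrt{1157} \approx 68.029$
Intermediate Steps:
$h{\left(u \right)} = 4$ ($h{\left(u \right)} = \left(-2\right)^{2} = 4$)
$E{\left(n \right)} = 0$ ($E{\left(n \right)} = - \frac{n n 0}{5} = - \frac{n^{2} \cdot 0}{5} = \left(- \frac{1}{5}\right) 0 = 0$)
$\sqrt{68^{2} + \left(h{\left(a{\left(-5 + 3 \right)} \right)} + 40 E{\left(8 \right)}\right)} = \sqrt{68^{2} + \left(4 + 40 \cdot 0\right)} = \sqrt{4624 + \left(4 + 0\right)} = \sqrt{4624 + 4} = \sqrt{4628} = 2 \sqrt{1157}$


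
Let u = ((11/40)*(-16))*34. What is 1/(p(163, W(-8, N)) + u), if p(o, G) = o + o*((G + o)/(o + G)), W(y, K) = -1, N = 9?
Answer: 5/882 ≈ 0.0056689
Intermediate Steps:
u = -748/5 (u = ((11*(1/40))*(-16))*34 = ((11/40)*(-16))*34 = -22/5*34 = -748/5 ≈ -149.60)
p(o, G) = 2*o (p(o, G) = o + o*((G + o)/(G + o)) = o + o*1 = o + o = 2*o)
1/(p(163, W(-8, N)) + u) = 1/(2*163 - 748/5) = 1/(326 - 748/5) = 1/(882/5) = 5/882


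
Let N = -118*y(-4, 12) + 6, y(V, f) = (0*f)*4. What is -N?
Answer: -6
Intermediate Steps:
y(V, f) = 0 (y(V, f) = 0*4 = 0)
N = 6 (N = -118*0 + 6 = 0 + 6 = 6)
-N = -1*6 = -6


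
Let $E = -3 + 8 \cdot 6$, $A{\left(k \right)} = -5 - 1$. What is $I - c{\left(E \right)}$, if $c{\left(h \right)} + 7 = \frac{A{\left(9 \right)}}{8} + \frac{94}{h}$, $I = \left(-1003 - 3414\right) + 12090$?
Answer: $\frac{1382159}{180} \approx 7678.7$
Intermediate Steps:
$A{\left(k \right)} = -6$
$I = 7673$ ($I = -4417 + 12090 = 7673$)
$E = 45$ ($E = -3 + 48 = 45$)
$c{\left(h \right)} = - \frac{31}{4} + \frac{94}{h}$ ($c{\left(h \right)} = -7 + \left(- \frac{6}{8} + \frac{94}{h}\right) = -7 + \left(\left(-6\right) \frac{1}{8} + \frac{94}{h}\right) = -7 - \left(\frac{3}{4} - \frac{94}{h}\right) = - \frac{31}{4} + \frac{94}{h}$)
$I - c{\left(E \right)} = 7673 - \left(- \frac{31}{4} + \frac{94}{45}\right) = 7673 - - \frac{1019}{180} = 7673 + \frac{1019}{180} = \frac{1382159}{180}$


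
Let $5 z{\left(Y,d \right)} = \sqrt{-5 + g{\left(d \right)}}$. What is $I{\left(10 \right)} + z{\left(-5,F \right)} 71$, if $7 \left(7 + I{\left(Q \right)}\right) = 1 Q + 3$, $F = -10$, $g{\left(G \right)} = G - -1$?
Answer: $- \frac{36}{7} + \frac{71 i \sqrt{14}}{5} \approx -5.1429 + 53.132 i$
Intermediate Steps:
$g{\left(G \right)} = 1 + G$ ($g{\left(G \right)} = G + 1 = 1 + G$)
$z{\left(Y,d \right)} = \frac{\sqrt{-4 + d}}{5}$ ($z{\left(Y,d \right)} = \frac{\sqrt{-5 + \left(1 + d\right)}}{5} = \frac{\sqrt{-4 + d}}{5}$)
$I{\left(Q \right)} = - \frac{46}{7} + \frac{Q}{7}$ ($I{\left(Q \right)} = -7 + \frac{1 Q + 3}{7} = -7 + \frac{Q + 3}{7} = -7 + \frac{3 + Q}{7} = -7 + \left(\frac{3}{7} + \frac{Q}{7}\right) = - \frac{46}{7} + \frac{Q}{7}$)
$I{\left(10 \right)} + z{\left(-5,F \right)} 71 = \left(- \frac{46}{7} + \frac{1}{7} \cdot 10\right) + \frac{\sqrt{-4 - 10}}{5} \cdot 71 = \left(- \frac{46}{7} + \frac{10}{7}\right) + \frac{\sqrt{-14}}{5} \cdot 71 = - \frac{36}{7} + \frac{i \sqrt{14}}{5} \cdot 71 = - \frac{36}{7} + \frac{71 i \sqrt{14}}{5}$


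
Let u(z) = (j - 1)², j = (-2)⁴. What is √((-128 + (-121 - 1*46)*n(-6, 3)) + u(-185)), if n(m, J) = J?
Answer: 2*I*√101 ≈ 20.1*I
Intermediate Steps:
j = 16
u(z) = 225 (u(z) = (16 - 1)² = 15² = 225)
√((-128 + (-121 - 1*46)*n(-6, 3)) + u(-185)) = √((-128 + (-121 - 1*46)*3) + 225) = √((-128 + (-121 - 46)*3) + 225) = √((-128 - 167*3) + 225) = √((-128 - 501) + 225) = √(-629 + 225) = √(-404) = 2*I*√101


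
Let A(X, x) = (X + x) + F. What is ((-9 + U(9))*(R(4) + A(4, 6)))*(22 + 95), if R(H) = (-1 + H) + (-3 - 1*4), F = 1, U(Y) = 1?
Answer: -6552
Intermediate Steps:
A(X, x) = 1 + X + x (A(X, x) = (X + x) + 1 = 1 + X + x)
R(H) = -8 + H (R(H) = (-1 + H) + (-3 - 4) = (-1 + H) - 7 = -8 + H)
((-9 + U(9))*(R(4) + A(4, 6)))*(22 + 95) = ((-9 + 1)*((-8 + 4) + (1 + 4 + 6)))*(22 + 95) = -8*(-4 + 11)*117 = -8*7*117 = -56*117 = -6552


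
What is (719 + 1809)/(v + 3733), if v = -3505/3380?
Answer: 1708928/2522807 ≈ 0.67739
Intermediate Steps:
v = -701/676 (v = -3505*1/3380 = -701/676 ≈ -1.0370)
(719 + 1809)/(v + 3733) = (719 + 1809)/(-701/676 + 3733) = 2528/(2522807/676) = 2528*(676/2522807) = 1708928/2522807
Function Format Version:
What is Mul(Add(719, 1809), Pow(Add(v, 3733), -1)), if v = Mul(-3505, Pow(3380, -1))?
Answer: Rational(1708928, 2522807) ≈ 0.67739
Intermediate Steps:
v = Rational(-701, 676) (v = Mul(-3505, Rational(1, 3380)) = Rational(-701, 676) ≈ -1.0370)
Mul(Add(719, 1809), Pow(Add(v, 3733), -1)) = Mul(Add(719, 1809), Pow(Add(Rational(-701, 676), 3733), -1)) = Mul(2528, Pow(Rational(2522807, 676), -1)) = Mul(2528, Rational(676, 2522807)) = Rational(1708928, 2522807)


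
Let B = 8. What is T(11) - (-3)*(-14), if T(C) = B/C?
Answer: -454/11 ≈ -41.273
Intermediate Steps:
T(C) = 8/C
T(11) - (-3)*(-14) = 8/11 - (-3)*(-14) = 8*(1/11) - 1*42 = 8/11 - 42 = -454/11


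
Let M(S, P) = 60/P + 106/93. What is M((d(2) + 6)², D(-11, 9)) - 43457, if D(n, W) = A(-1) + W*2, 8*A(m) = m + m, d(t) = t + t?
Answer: -286916725/6603 ≈ -43453.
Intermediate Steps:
d(t) = 2*t
A(m) = m/4 (A(m) = (m + m)/8 = (2*m)/8 = m/4)
D(n, W) = -¼ + 2*W (D(n, W) = (¼)*(-1) + W*2 = -¼ + 2*W)
M(S, P) = 106/93 + 60/P (M(S, P) = 60/P + 106*(1/93) = 60/P + 106/93 = 106/93 + 60/P)
M((d(2) + 6)², D(-11, 9)) - 43457 = (106/93 + 60/(-¼ + 2*9)) - 43457 = (106/93 + 60/(-¼ + 18)) - 43457 = (106/93 + 60/(71/4)) - 43457 = (106/93 + 60*(4/71)) - 43457 = (106/93 + 240/71) - 43457 = 29846/6603 - 43457 = -286916725/6603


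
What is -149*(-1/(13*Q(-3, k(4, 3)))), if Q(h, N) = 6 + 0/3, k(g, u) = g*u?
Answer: 149/78 ≈ 1.9103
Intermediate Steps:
Q(h, N) = 6 (Q(h, N) = 6 + 0*(⅓) = 6 + 0 = 6)
-149*(-1/(13*Q(-3, k(4, 3)))) = -149/((-13*6)) = -149/(-78) = -149*(-1/78) = 149/78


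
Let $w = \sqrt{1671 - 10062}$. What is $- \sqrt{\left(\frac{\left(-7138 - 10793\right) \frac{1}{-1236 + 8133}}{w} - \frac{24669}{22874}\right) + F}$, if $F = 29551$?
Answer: $- \frac{\sqrt{47551101305032738632268170 + 498579951967775508 i \sqrt{8391}}}{40114568406} \approx -171.9 - 8.2552 \cdot 10^{-5} i$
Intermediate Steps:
$w = i \sqrt{8391}$ ($w = \sqrt{-8391} = i \sqrt{8391} \approx 91.602 i$)
$- \sqrt{\left(\frac{\left(-7138 - 10793\right) \frac{1}{-1236 + 8133}}{w} - \frac{24669}{22874}\right) + F} = - \sqrt{\left(\frac{\left(-7138 - 10793\right) \frac{1}{-1236 + 8133}}{i \sqrt{8391}} - \frac{24669}{22874}\right) + 29551} = - \sqrt{\left(- \frac{17931}{6897} \left(- \frac{i \sqrt{8391}}{8391}\right) - \frac{24669}{22874}\right) + 29551} = - \sqrt{\left(\left(-17931\right) \frac{1}{6897} \left(- \frac{i \sqrt{8391}}{8391}\right) - \frac{24669}{22874}\right) + 29551} = - \sqrt{\left(- \frac{5977 \left(- \frac{i \sqrt{8391}}{8391}\right)}{2299} - \frac{24669}{22874}\right) + 29551} = - \sqrt{\left(\frac{5977 i \sqrt{8391}}{19290909} - \frac{24669}{22874}\right) + 29551} = - \sqrt{\left(- \frac{24669}{22874} + \frac{5977 i \sqrt{8391}}{19290909}\right) + 29551} = - \sqrt{\frac{675924905}{22874} + \frac{5977 i \sqrt{8391}}{19290909}}$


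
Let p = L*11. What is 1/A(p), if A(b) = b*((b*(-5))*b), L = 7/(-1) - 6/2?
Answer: 1/6655000 ≈ 1.5026e-7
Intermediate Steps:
L = -10 (L = 7*(-1) - 6*1/2 = -7 - 3 = -10)
p = -110 (p = -10*11 = -110)
A(b) = -5*b**3 (A(b) = b*((-5*b)*b) = b*(-5*b**2) = -5*b**3)
1/A(p) = 1/(-5*(-110)**3) = 1/(-5*(-1331000)) = 1/6655000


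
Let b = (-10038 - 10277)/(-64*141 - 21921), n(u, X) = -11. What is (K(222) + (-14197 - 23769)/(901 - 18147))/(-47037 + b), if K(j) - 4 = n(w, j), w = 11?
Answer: 128044221/1255111840195 ≈ 0.00010202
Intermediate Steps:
K(j) = -7 (K(j) = 4 - 11 = -7)
b = 4063/6189 (b = -20315/(-9024 - 21921) = -20315/(-30945) = -20315*(-1/30945) = 4063/6189 ≈ 0.65649)
(K(222) + (-14197 - 23769)/(901 - 18147))/(-47037 + b) = (-7 + (-14197 - 23769)/(901 - 18147))/(-47037 + 4063/6189) = (-7 - 37966/(-17246))/(-291107930/6189) = (-7 - 37966*(-1/17246))*(-6189/291107930) = (-7 + 18983/8623)*(-6189/291107930) = -41378/8623*(-6189/291107930) = 128044221/1255111840195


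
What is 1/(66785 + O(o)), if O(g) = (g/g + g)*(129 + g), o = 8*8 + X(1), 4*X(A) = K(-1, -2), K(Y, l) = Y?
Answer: 16/1268249 ≈ 1.2616e-5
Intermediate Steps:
X(A) = -1/4 (X(A) = (1/4)*(-1) = -1/4)
o = 255/4 (o = 8*8 - 1/4 = 64 - 1/4 = 255/4 ≈ 63.750)
O(g) = (1 + g)*(129 + g)
1/(66785 + O(o)) = 1/(66785 + (129 + (255/4)**2 + 130*(255/4))) = 1/(66785 + (129 + 65025/16 + 16575/2)) = 1/(66785 + 199689/16) = 1/(1268249/16) = 16/1268249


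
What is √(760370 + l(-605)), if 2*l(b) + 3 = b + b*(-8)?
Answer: √762486 ≈ 873.20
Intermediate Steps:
l(b) = -3/2 - 7*b/2 (l(b) = -3/2 + (b + b*(-8))/2 = -3/2 + (b - 8*b)/2 = -3/2 + (-7*b)/2 = -3/2 - 7*b/2)
√(760370 + l(-605)) = √(760370 + (-3/2 - 7/2*(-605))) = √(760370 + (-3/2 + 4235/2)) = √(760370 + 2116) = √762486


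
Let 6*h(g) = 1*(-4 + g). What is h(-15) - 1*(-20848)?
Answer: 125069/6 ≈ 20845.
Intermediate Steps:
h(g) = -⅔ + g/6 (h(g) = (1*(-4 + g))/6 = (-4 + g)/6 = -⅔ + g/6)
h(-15) - 1*(-20848) = (-⅔ + (⅙)*(-15)) - 1*(-20848) = (-⅔ - 5/2) + 20848 = -19/6 + 20848 = 125069/6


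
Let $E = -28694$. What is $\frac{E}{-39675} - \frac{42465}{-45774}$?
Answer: $\frac{111045853}{67262350} \approx 1.6509$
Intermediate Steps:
$\frac{E}{-39675} - \frac{42465}{-45774} = - \frac{28694}{-39675} - \frac{42465}{-45774} = \left(-28694\right) \left(- \frac{1}{39675}\right) - - \frac{14155}{15258} = \frac{28694}{39675} + \frac{14155}{15258} = \frac{111045853}{67262350}$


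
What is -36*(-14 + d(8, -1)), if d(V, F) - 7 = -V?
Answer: 540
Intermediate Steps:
d(V, F) = 7 - V
-36*(-14 + d(8, -1)) = -36*(-14 + (7 - 1*8)) = -36*(-14 + (7 - 8)) = -36*(-14 - 1) = -36*(-15) = 540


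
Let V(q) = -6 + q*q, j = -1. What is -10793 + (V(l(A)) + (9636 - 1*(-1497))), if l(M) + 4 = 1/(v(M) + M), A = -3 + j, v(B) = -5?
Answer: 28423/81 ≈ 350.90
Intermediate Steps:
A = -4 (A = -3 - 1 = -4)
l(M) = -4 + 1/(-5 + M)
V(q) = -6 + q**2
-10793 + (V(l(A)) + (9636 - 1*(-1497))) = -10793 + ((-6 + ((21 - 4*(-4))/(-5 - 4))**2) + (9636 - 1*(-1497))) = -10793 + ((-6 + ((21 + 16)/(-9))**2) + (9636 + 1497)) = -10793 + ((-6 + (-1/9*37)**2) + 11133) = -10793 + ((-6 + (-37/9)**2) + 11133) = -10793 + ((-6 + 1369/81) + 11133) = -10793 + (883/81 + 11133) = -10793 + 902656/81 = 28423/81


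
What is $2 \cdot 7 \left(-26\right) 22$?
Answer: $-8008$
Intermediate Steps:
$2 \cdot 7 \left(-26\right) 22 = 14 \left(-26\right) 22 = \left(-364\right) 22 = -8008$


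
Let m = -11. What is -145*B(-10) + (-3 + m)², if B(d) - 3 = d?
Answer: 1211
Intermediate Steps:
B(d) = 3 + d
-145*B(-10) + (-3 + m)² = -145*(3 - 10) + (-3 - 11)² = -145*(-7) + (-14)² = 1015 + 196 = 1211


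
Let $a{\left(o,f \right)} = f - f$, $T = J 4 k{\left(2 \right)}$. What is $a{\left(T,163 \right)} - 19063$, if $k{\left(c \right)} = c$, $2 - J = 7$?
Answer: $-19063$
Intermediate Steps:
$J = -5$ ($J = 2 - 7 = -5$)
$T = -40$ ($T = \left(-5\right) 4 \cdot 2 = \left(-20\right) 2 = -40$)
$a{\left(o,f \right)} = 0$
$a{\left(T,163 \right)} - 19063 = 0 - 19063 = -19063$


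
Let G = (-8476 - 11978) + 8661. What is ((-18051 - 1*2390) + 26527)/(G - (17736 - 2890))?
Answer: -358/1567 ≈ -0.22846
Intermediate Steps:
G = -11793 (G = -20454 + 8661 = -11793)
((-18051 - 1*2390) + 26527)/(G - (17736 - 2890)) = ((-18051 - 1*2390) + 26527)/(-11793 - (17736 - 2890)) = ((-18051 - 2390) + 26527)/(-11793 - 1*14846) = (-20441 + 26527)/(-11793 - 14846) = 6086/(-26639) = 6086*(-1/26639) = -358/1567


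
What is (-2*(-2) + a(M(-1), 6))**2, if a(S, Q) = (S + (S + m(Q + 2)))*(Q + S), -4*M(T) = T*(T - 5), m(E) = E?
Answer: 2809/4 ≈ 702.25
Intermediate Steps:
M(T) = -T*(-5 + T)/4 (M(T) = -T*(T - 5)/4 = -T*(-5 + T)/4)
a(S, Q) = (Q + S)*(2 + Q + 2*S) (a(S, Q) = (S + (S + (Q + 2)))*(Q + S) = (S + (S + (2 + Q)))*(Q + S) = (S + (2 + Q + S))*(Q + S) = (2 + Q + 2*S)*(Q + S) = (Q + S)*(2 + Q + 2*S))
(-2*(-2) + a(M(-1), 6))**2 = (-2*(-2) + (2*((1/4)*(-1)*(5 - 1*(-1)))**2 + 6*(2 + 6) + ((1/4)*(-1)*(5 - 1*(-1)))*(2 + 6) + 2*6*((1/4)*(-1)*(5 - 1*(-1)))))**2 = (4 + (2*((1/4)*(-1)*(5 + 1))**2 + 6*8 + ((1/4)*(-1)*(5 + 1))*8 + 2*6*((1/4)*(-1)*(5 + 1))))**2 = (4 + (2*((1/4)*(-1)*6)**2 + 48 + ((1/4)*(-1)*6)*8 + 2*6*((1/4)*(-1)*6)))**2 = (4 + (2*(-3/2)**2 + 48 - 3/2*8 + 2*6*(-3/2)))**2 = (4 + (2*(9/4) + 48 - 12 - 18))**2 = (4 + (9/2 + 48 - 12 - 18))**2 = (4 + 45/2)**2 = (53/2)**2 = 2809/4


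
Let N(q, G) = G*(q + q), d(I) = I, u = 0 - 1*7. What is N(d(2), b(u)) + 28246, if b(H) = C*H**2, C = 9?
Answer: 30010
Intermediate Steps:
u = -7 (u = 0 - 7 = -7)
b(H) = 9*H**2
N(q, G) = 2*G*q (N(q, G) = G*(2*q) = 2*G*q)
N(d(2), b(u)) + 28246 = 2*(9*(-7)**2)*2 + 28246 = 2*(9*49)*2 + 28246 = 2*441*2 + 28246 = 1764 + 28246 = 30010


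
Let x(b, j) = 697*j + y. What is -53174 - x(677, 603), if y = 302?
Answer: -473767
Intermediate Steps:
x(b, j) = 302 + 697*j (x(b, j) = 697*j + 302 = 302 + 697*j)
-53174 - x(677, 603) = -53174 - (302 + 697*603) = -53174 - (302 + 420291) = -53174 - 1*420593 = -53174 - 420593 = -473767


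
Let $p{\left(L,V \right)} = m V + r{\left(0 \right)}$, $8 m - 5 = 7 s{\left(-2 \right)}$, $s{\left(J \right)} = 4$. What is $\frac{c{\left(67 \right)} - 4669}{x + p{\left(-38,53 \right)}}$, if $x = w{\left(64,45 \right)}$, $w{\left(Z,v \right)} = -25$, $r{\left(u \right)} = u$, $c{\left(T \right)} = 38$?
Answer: $- \frac{37048}{1549} \approx -23.917$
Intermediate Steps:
$m = \frac{33}{8}$ ($m = \frac{5}{8} + \frac{7 \cdot 4}{8} = \frac{5}{8} + \frac{1}{8} \cdot 28 = \frac{5}{8} + \frac{7}{2} = \frac{33}{8} \approx 4.125$)
$x = -25$
$p{\left(L,V \right)} = \frac{33 V}{8}$ ($p{\left(L,V \right)} = \frac{33 V}{8} + 0 = \frac{33 V}{8}$)
$\frac{c{\left(67 \right)} - 4669}{x + p{\left(-38,53 \right)}} = \frac{38 - 4669}{-25 + \frac{33}{8} \cdot 53} = - \frac{4631}{-25 + \frac{1749}{8}} = - \frac{4631}{\frac{1549}{8}} = \left(-4631\right) \frac{8}{1549} = - \frac{37048}{1549}$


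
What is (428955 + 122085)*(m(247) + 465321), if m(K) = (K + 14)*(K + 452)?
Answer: 356941670400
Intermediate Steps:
m(K) = (14 + K)*(452 + K)
(428955 + 122085)*(m(247) + 465321) = (428955 + 122085)*((6328 + 247² + 466*247) + 465321) = 551040*((6328 + 61009 + 115102) + 465321) = 551040*(182439 + 465321) = 551040*647760 = 356941670400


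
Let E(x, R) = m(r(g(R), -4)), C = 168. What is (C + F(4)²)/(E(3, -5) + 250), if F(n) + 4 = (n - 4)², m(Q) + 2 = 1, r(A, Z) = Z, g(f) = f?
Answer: 184/249 ≈ 0.73896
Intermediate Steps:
m(Q) = -1 (m(Q) = -2 + 1 = -1)
E(x, R) = -1
F(n) = -4 + (-4 + n)² (F(n) = -4 + (n - 4)² = -4 + (-4 + n)²)
(C + F(4)²)/(E(3, -5) + 250) = (168 + (-4 + (-4 + 4)²)²)/(-1 + 250) = (168 + (-4 + 0²)²)/249 = (168 + (-4 + 0)²)*(1/249) = (168 + (-4)²)*(1/249) = (168 + 16)*(1/249) = 184*(1/249) = 184/249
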